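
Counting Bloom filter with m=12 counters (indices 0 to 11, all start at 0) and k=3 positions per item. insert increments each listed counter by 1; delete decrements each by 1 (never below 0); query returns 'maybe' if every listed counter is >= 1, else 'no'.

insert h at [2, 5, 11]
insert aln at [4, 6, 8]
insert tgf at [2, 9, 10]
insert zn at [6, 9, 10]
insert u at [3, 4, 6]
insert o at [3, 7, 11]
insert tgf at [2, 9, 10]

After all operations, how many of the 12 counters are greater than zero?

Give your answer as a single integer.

Step 1: insert h at [2, 5, 11] -> counters=[0,0,1,0,0,1,0,0,0,0,0,1]
Step 2: insert aln at [4, 6, 8] -> counters=[0,0,1,0,1,1,1,0,1,0,0,1]
Step 3: insert tgf at [2, 9, 10] -> counters=[0,0,2,0,1,1,1,0,1,1,1,1]
Step 4: insert zn at [6, 9, 10] -> counters=[0,0,2,0,1,1,2,0,1,2,2,1]
Step 5: insert u at [3, 4, 6] -> counters=[0,0,2,1,2,1,3,0,1,2,2,1]
Step 6: insert o at [3, 7, 11] -> counters=[0,0,2,2,2,1,3,1,1,2,2,2]
Step 7: insert tgf at [2, 9, 10] -> counters=[0,0,3,2,2,1,3,1,1,3,3,2]
Final counters=[0,0,3,2,2,1,3,1,1,3,3,2] -> 10 nonzero

Answer: 10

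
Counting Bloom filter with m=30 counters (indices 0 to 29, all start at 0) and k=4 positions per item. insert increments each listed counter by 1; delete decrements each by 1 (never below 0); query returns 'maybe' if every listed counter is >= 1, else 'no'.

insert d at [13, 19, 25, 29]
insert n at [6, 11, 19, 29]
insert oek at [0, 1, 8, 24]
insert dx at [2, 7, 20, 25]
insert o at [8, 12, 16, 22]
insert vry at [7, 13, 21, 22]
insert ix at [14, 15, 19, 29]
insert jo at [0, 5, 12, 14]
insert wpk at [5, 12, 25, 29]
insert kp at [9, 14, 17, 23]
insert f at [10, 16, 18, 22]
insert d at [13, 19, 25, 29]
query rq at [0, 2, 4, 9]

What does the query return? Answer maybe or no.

Step 1: insert d at [13, 19, 25, 29] -> counters=[0,0,0,0,0,0,0,0,0,0,0,0,0,1,0,0,0,0,0,1,0,0,0,0,0,1,0,0,0,1]
Step 2: insert n at [6, 11, 19, 29] -> counters=[0,0,0,0,0,0,1,0,0,0,0,1,0,1,0,0,0,0,0,2,0,0,0,0,0,1,0,0,0,2]
Step 3: insert oek at [0, 1, 8, 24] -> counters=[1,1,0,0,0,0,1,0,1,0,0,1,0,1,0,0,0,0,0,2,0,0,0,0,1,1,0,0,0,2]
Step 4: insert dx at [2, 7, 20, 25] -> counters=[1,1,1,0,0,0,1,1,1,0,0,1,0,1,0,0,0,0,0,2,1,0,0,0,1,2,0,0,0,2]
Step 5: insert o at [8, 12, 16, 22] -> counters=[1,1,1,0,0,0,1,1,2,0,0,1,1,1,0,0,1,0,0,2,1,0,1,0,1,2,0,0,0,2]
Step 6: insert vry at [7, 13, 21, 22] -> counters=[1,1,1,0,0,0,1,2,2,0,0,1,1,2,0,0,1,0,0,2,1,1,2,0,1,2,0,0,0,2]
Step 7: insert ix at [14, 15, 19, 29] -> counters=[1,1,1,0,0,0,1,2,2,0,0,1,1,2,1,1,1,0,0,3,1,1,2,0,1,2,0,0,0,3]
Step 8: insert jo at [0, 5, 12, 14] -> counters=[2,1,1,0,0,1,1,2,2,0,0,1,2,2,2,1,1,0,0,3,1,1,2,0,1,2,0,0,0,3]
Step 9: insert wpk at [5, 12, 25, 29] -> counters=[2,1,1,0,0,2,1,2,2,0,0,1,3,2,2,1,1,0,0,3,1,1,2,0,1,3,0,0,0,4]
Step 10: insert kp at [9, 14, 17, 23] -> counters=[2,1,1,0,0,2,1,2,2,1,0,1,3,2,3,1,1,1,0,3,1,1,2,1,1,3,0,0,0,4]
Step 11: insert f at [10, 16, 18, 22] -> counters=[2,1,1,0,0,2,1,2,2,1,1,1,3,2,3,1,2,1,1,3,1,1,3,1,1,3,0,0,0,4]
Step 12: insert d at [13, 19, 25, 29] -> counters=[2,1,1,0,0,2,1,2,2,1,1,1,3,3,3,1,2,1,1,4,1,1,3,1,1,4,0,0,0,5]
Query rq: check counters[0]=2 counters[2]=1 counters[4]=0 counters[9]=1 -> no

Answer: no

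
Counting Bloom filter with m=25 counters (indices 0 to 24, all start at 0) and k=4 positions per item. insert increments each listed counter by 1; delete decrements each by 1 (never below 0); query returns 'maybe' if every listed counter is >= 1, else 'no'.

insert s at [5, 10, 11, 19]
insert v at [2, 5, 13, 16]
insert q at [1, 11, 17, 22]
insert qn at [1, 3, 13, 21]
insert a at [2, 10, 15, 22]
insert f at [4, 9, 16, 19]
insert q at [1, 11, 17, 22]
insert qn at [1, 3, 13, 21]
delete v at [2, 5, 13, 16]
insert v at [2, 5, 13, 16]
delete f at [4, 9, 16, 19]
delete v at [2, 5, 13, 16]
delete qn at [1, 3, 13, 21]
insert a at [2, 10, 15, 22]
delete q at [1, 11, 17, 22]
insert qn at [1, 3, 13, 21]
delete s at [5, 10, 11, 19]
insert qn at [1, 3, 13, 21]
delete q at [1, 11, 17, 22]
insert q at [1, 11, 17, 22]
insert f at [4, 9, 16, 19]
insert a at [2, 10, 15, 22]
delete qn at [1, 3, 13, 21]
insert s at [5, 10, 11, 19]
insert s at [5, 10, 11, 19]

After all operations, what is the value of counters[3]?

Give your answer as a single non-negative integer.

Answer: 2

Derivation:
Step 1: insert s at [5, 10, 11, 19] -> counters=[0,0,0,0,0,1,0,0,0,0,1,1,0,0,0,0,0,0,0,1,0,0,0,0,0]
Step 2: insert v at [2, 5, 13, 16] -> counters=[0,0,1,0,0,2,0,0,0,0,1,1,0,1,0,0,1,0,0,1,0,0,0,0,0]
Step 3: insert q at [1, 11, 17, 22] -> counters=[0,1,1,0,0,2,0,0,0,0,1,2,0,1,0,0,1,1,0,1,0,0,1,0,0]
Step 4: insert qn at [1, 3, 13, 21] -> counters=[0,2,1,1,0,2,0,0,0,0,1,2,0,2,0,0,1,1,0,1,0,1,1,0,0]
Step 5: insert a at [2, 10, 15, 22] -> counters=[0,2,2,1,0,2,0,0,0,0,2,2,0,2,0,1,1,1,0,1,0,1,2,0,0]
Step 6: insert f at [4, 9, 16, 19] -> counters=[0,2,2,1,1,2,0,0,0,1,2,2,0,2,0,1,2,1,0,2,0,1,2,0,0]
Step 7: insert q at [1, 11, 17, 22] -> counters=[0,3,2,1,1,2,0,0,0,1,2,3,0,2,0,1,2,2,0,2,0,1,3,0,0]
Step 8: insert qn at [1, 3, 13, 21] -> counters=[0,4,2,2,1,2,0,0,0,1,2,3,0,3,0,1,2,2,0,2,0,2,3,0,0]
Step 9: delete v at [2, 5, 13, 16] -> counters=[0,4,1,2,1,1,0,0,0,1,2,3,0,2,0,1,1,2,0,2,0,2,3,0,0]
Step 10: insert v at [2, 5, 13, 16] -> counters=[0,4,2,2,1,2,0,0,0,1,2,3,0,3,0,1,2,2,0,2,0,2,3,0,0]
Step 11: delete f at [4, 9, 16, 19] -> counters=[0,4,2,2,0,2,0,0,0,0,2,3,0,3,0,1,1,2,0,1,0,2,3,0,0]
Step 12: delete v at [2, 5, 13, 16] -> counters=[0,4,1,2,0,1,0,0,0,0,2,3,0,2,0,1,0,2,0,1,0,2,3,0,0]
Step 13: delete qn at [1, 3, 13, 21] -> counters=[0,3,1,1,0,1,0,0,0,0,2,3,0,1,0,1,0,2,0,1,0,1,3,0,0]
Step 14: insert a at [2, 10, 15, 22] -> counters=[0,3,2,1,0,1,0,0,0,0,3,3,0,1,0,2,0,2,0,1,0,1,4,0,0]
Step 15: delete q at [1, 11, 17, 22] -> counters=[0,2,2,1,0,1,0,0,0,0,3,2,0,1,0,2,0,1,0,1,0,1,3,0,0]
Step 16: insert qn at [1, 3, 13, 21] -> counters=[0,3,2,2,0,1,0,0,0,0,3,2,0,2,0,2,0,1,0,1,0,2,3,0,0]
Step 17: delete s at [5, 10, 11, 19] -> counters=[0,3,2,2,0,0,0,0,0,0,2,1,0,2,0,2,0,1,0,0,0,2,3,0,0]
Step 18: insert qn at [1, 3, 13, 21] -> counters=[0,4,2,3,0,0,0,0,0,0,2,1,0,3,0,2,0,1,0,0,0,3,3,0,0]
Step 19: delete q at [1, 11, 17, 22] -> counters=[0,3,2,3,0,0,0,0,0,0,2,0,0,3,0,2,0,0,0,0,0,3,2,0,0]
Step 20: insert q at [1, 11, 17, 22] -> counters=[0,4,2,3,0,0,0,0,0,0,2,1,0,3,0,2,0,1,0,0,0,3,3,0,0]
Step 21: insert f at [4, 9, 16, 19] -> counters=[0,4,2,3,1,0,0,0,0,1,2,1,0,3,0,2,1,1,0,1,0,3,3,0,0]
Step 22: insert a at [2, 10, 15, 22] -> counters=[0,4,3,3,1,0,0,0,0,1,3,1,0,3,0,3,1,1,0,1,0,3,4,0,0]
Step 23: delete qn at [1, 3, 13, 21] -> counters=[0,3,3,2,1,0,0,0,0,1,3,1,0,2,0,3,1,1,0,1,0,2,4,0,0]
Step 24: insert s at [5, 10, 11, 19] -> counters=[0,3,3,2,1,1,0,0,0,1,4,2,0,2,0,3,1,1,0,2,0,2,4,0,0]
Step 25: insert s at [5, 10, 11, 19] -> counters=[0,3,3,2,1,2,0,0,0,1,5,3,0,2,0,3,1,1,0,3,0,2,4,0,0]
Final counters=[0,3,3,2,1,2,0,0,0,1,5,3,0,2,0,3,1,1,0,3,0,2,4,0,0] -> counters[3]=2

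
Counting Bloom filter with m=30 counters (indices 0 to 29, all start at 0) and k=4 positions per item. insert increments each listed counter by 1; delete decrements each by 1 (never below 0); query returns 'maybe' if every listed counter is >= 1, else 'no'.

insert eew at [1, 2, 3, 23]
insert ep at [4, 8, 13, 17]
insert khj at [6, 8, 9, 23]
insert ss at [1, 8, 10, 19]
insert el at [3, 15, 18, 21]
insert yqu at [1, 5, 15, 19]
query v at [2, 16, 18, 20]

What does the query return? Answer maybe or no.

Step 1: insert eew at [1, 2, 3, 23] -> counters=[0,1,1,1,0,0,0,0,0,0,0,0,0,0,0,0,0,0,0,0,0,0,0,1,0,0,0,0,0,0]
Step 2: insert ep at [4, 8, 13, 17] -> counters=[0,1,1,1,1,0,0,0,1,0,0,0,0,1,0,0,0,1,0,0,0,0,0,1,0,0,0,0,0,0]
Step 3: insert khj at [6, 8, 9, 23] -> counters=[0,1,1,1,1,0,1,0,2,1,0,0,0,1,0,0,0,1,0,0,0,0,0,2,0,0,0,0,0,0]
Step 4: insert ss at [1, 8, 10, 19] -> counters=[0,2,1,1,1,0,1,0,3,1,1,0,0,1,0,0,0,1,0,1,0,0,0,2,0,0,0,0,0,0]
Step 5: insert el at [3, 15, 18, 21] -> counters=[0,2,1,2,1,0,1,0,3,1,1,0,0,1,0,1,0,1,1,1,0,1,0,2,0,0,0,0,0,0]
Step 6: insert yqu at [1, 5, 15, 19] -> counters=[0,3,1,2,1,1,1,0,3,1,1,0,0,1,0,2,0,1,1,2,0,1,0,2,0,0,0,0,0,0]
Query v: check counters[2]=1 counters[16]=0 counters[18]=1 counters[20]=0 -> no

Answer: no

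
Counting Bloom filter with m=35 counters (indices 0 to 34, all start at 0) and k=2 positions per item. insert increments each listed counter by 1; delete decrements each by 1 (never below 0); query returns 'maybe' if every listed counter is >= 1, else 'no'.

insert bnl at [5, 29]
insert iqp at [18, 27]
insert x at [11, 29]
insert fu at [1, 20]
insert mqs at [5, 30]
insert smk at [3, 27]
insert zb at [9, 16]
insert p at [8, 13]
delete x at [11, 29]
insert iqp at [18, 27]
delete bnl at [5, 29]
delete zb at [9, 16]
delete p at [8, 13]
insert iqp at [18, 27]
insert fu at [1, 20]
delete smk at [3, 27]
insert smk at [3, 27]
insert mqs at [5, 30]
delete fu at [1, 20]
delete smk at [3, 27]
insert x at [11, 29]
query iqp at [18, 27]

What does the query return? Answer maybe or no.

Step 1: insert bnl at [5, 29] -> counters=[0,0,0,0,0,1,0,0,0,0,0,0,0,0,0,0,0,0,0,0,0,0,0,0,0,0,0,0,0,1,0,0,0,0,0]
Step 2: insert iqp at [18, 27] -> counters=[0,0,0,0,0,1,0,0,0,0,0,0,0,0,0,0,0,0,1,0,0,0,0,0,0,0,0,1,0,1,0,0,0,0,0]
Step 3: insert x at [11, 29] -> counters=[0,0,0,0,0,1,0,0,0,0,0,1,0,0,0,0,0,0,1,0,0,0,0,0,0,0,0,1,0,2,0,0,0,0,0]
Step 4: insert fu at [1, 20] -> counters=[0,1,0,0,0,1,0,0,0,0,0,1,0,0,0,0,0,0,1,0,1,0,0,0,0,0,0,1,0,2,0,0,0,0,0]
Step 5: insert mqs at [5, 30] -> counters=[0,1,0,0,0,2,0,0,0,0,0,1,0,0,0,0,0,0,1,0,1,0,0,0,0,0,0,1,0,2,1,0,0,0,0]
Step 6: insert smk at [3, 27] -> counters=[0,1,0,1,0,2,0,0,0,0,0,1,0,0,0,0,0,0,1,0,1,0,0,0,0,0,0,2,0,2,1,0,0,0,0]
Step 7: insert zb at [9, 16] -> counters=[0,1,0,1,0,2,0,0,0,1,0,1,0,0,0,0,1,0,1,0,1,0,0,0,0,0,0,2,0,2,1,0,0,0,0]
Step 8: insert p at [8, 13] -> counters=[0,1,0,1,0,2,0,0,1,1,0,1,0,1,0,0,1,0,1,0,1,0,0,0,0,0,0,2,0,2,1,0,0,0,0]
Step 9: delete x at [11, 29] -> counters=[0,1,0,1,0,2,0,0,1,1,0,0,0,1,0,0,1,0,1,0,1,0,0,0,0,0,0,2,0,1,1,0,0,0,0]
Step 10: insert iqp at [18, 27] -> counters=[0,1,0,1,0,2,0,0,1,1,0,0,0,1,0,0,1,0,2,0,1,0,0,0,0,0,0,3,0,1,1,0,0,0,0]
Step 11: delete bnl at [5, 29] -> counters=[0,1,0,1,0,1,0,0,1,1,0,0,0,1,0,0,1,0,2,0,1,0,0,0,0,0,0,3,0,0,1,0,0,0,0]
Step 12: delete zb at [9, 16] -> counters=[0,1,0,1,0,1,0,0,1,0,0,0,0,1,0,0,0,0,2,0,1,0,0,0,0,0,0,3,0,0,1,0,0,0,0]
Step 13: delete p at [8, 13] -> counters=[0,1,0,1,0,1,0,0,0,0,0,0,0,0,0,0,0,0,2,0,1,0,0,0,0,0,0,3,0,0,1,0,0,0,0]
Step 14: insert iqp at [18, 27] -> counters=[0,1,0,1,0,1,0,0,0,0,0,0,0,0,0,0,0,0,3,0,1,0,0,0,0,0,0,4,0,0,1,0,0,0,0]
Step 15: insert fu at [1, 20] -> counters=[0,2,0,1,0,1,0,0,0,0,0,0,0,0,0,0,0,0,3,0,2,0,0,0,0,0,0,4,0,0,1,0,0,0,0]
Step 16: delete smk at [3, 27] -> counters=[0,2,0,0,0,1,0,0,0,0,0,0,0,0,0,0,0,0,3,0,2,0,0,0,0,0,0,3,0,0,1,0,0,0,0]
Step 17: insert smk at [3, 27] -> counters=[0,2,0,1,0,1,0,0,0,0,0,0,0,0,0,0,0,0,3,0,2,0,0,0,0,0,0,4,0,0,1,0,0,0,0]
Step 18: insert mqs at [5, 30] -> counters=[0,2,0,1,0,2,0,0,0,0,0,0,0,0,0,0,0,0,3,0,2,0,0,0,0,0,0,4,0,0,2,0,0,0,0]
Step 19: delete fu at [1, 20] -> counters=[0,1,0,1,0,2,0,0,0,0,0,0,0,0,0,0,0,0,3,0,1,0,0,0,0,0,0,4,0,0,2,0,0,0,0]
Step 20: delete smk at [3, 27] -> counters=[0,1,0,0,0,2,0,0,0,0,0,0,0,0,0,0,0,0,3,0,1,0,0,0,0,0,0,3,0,0,2,0,0,0,0]
Step 21: insert x at [11, 29] -> counters=[0,1,0,0,0,2,0,0,0,0,0,1,0,0,0,0,0,0,3,0,1,0,0,0,0,0,0,3,0,1,2,0,0,0,0]
Query iqp: check counters[18]=3 counters[27]=3 -> maybe

Answer: maybe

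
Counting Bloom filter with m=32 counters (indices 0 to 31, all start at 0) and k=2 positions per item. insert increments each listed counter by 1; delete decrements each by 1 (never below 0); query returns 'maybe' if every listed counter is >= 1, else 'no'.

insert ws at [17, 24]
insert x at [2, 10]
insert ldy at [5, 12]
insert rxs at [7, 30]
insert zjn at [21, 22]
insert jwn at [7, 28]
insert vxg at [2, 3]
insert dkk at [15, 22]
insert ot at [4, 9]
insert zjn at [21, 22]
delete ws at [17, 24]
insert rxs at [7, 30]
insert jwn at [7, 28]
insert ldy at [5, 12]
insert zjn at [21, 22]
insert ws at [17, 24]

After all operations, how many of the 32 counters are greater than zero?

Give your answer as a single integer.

Step 1: insert ws at [17, 24] -> counters=[0,0,0,0,0,0,0,0,0,0,0,0,0,0,0,0,0,1,0,0,0,0,0,0,1,0,0,0,0,0,0,0]
Step 2: insert x at [2, 10] -> counters=[0,0,1,0,0,0,0,0,0,0,1,0,0,0,0,0,0,1,0,0,0,0,0,0,1,0,0,0,0,0,0,0]
Step 3: insert ldy at [5, 12] -> counters=[0,0,1,0,0,1,0,0,0,0,1,0,1,0,0,0,0,1,0,0,0,0,0,0,1,0,0,0,0,0,0,0]
Step 4: insert rxs at [7, 30] -> counters=[0,0,1,0,0,1,0,1,0,0,1,0,1,0,0,0,0,1,0,0,0,0,0,0,1,0,0,0,0,0,1,0]
Step 5: insert zjn at [21, 22] -> counters=[0,0,1,0,0,1,0,1,0,0,1,0,1,0,0,0,0,1,0,0,0,1,1,0,1,0,0,0,0,0,1,0]
Step 6: insert jwn at [7, 28] -> counters=[0,0,1,0,0,1,0,2,0,0,1,0,1,0,0,0,0,1,0,0,0,1,1,0,1,0,0,0,1,0,1,0]
Step 7: insert vxg at [2, 3] -> counters=[0,0,2,1,0,1,0,2,0,0,1,0,1,0,0,0,0,1,0,0,0,1,1,0,1,0,0,0,1,0,1,0]
Step 8: insert dkk at [15, 22] -> counters=[0,0,2,1,0,1,0,2,0,0,1,0,1,0,0,1,0,1,0,0,0,1,2,0,1,0,0,0,1,0,1,0]
Step 9: insert ot at [4, 9] -> counters=[0,0,2,1,1,1,0,2,0,1,1,0,1,0,0,1,0,1,0,0,0,1,2,0,1,0,0,0,1,0,1,0]
Step 10: insert zjn at [21, 22] -> counters=[0,0,2,1,1,1,0,2,0,1,1,0,1,0,0,1,0,1,0,0,0,2,3,0,1,0,0,0,1,0,1,0]
Step 11: delete ws at [17, 24] -> counters=[0,0,2,1,1,1,0,2,0,1,1,0,1,0,0,1,0,0,0,0,0,2,3,0,0,0,0,0,1,0,1,0]
Step 12: insert rxs at [7, 30] -> counters=[0,0,2,1,1,1,0,3,0,1,1,0,1,0,0,1,0,0,0,0,0,2,3,0,0,0,0,0,1,0,2,0]
Step 13: insert jwn at [7, 28] -> counters=[0,0,2,1,1,1,0,4,0,1,1,0,1,0,0,1,0,0,0,0,0,2,3,0,0,0,0,0,2,0,2,0]
Step 14: insert ldy at [5, 12] -> counters=[0,0,2,1,1,2,0,4,0,1,1,0,2,0,0,1,0,0,0,0,0,2,3,0,0,0,0,0,2,0,2,0]
Step 15: insert zjn at [21, 22] -> counters=[0,0,2,1,1,2,0,4,0,1,1,0,2,0,0,1,0,0,0,0,0,3,4,0,0,0,0,0,2,0,2,0]
Step 16: insert ws at [17, 24] -> counters=[0,0,2,1,1,2,0,4,0,1,1,0,2,0,0,1,0,1,0,0,0,3,4,0,1,0,0,0,2,0,2,0]
Final counters=[0,0,2,1,1,2,0,4,0,1,1,0,2,0,0,1,0,1,0,0,0,3,4,0,1,0,0,0,2,0,2,0] -> 15 nonzero

Answer: 15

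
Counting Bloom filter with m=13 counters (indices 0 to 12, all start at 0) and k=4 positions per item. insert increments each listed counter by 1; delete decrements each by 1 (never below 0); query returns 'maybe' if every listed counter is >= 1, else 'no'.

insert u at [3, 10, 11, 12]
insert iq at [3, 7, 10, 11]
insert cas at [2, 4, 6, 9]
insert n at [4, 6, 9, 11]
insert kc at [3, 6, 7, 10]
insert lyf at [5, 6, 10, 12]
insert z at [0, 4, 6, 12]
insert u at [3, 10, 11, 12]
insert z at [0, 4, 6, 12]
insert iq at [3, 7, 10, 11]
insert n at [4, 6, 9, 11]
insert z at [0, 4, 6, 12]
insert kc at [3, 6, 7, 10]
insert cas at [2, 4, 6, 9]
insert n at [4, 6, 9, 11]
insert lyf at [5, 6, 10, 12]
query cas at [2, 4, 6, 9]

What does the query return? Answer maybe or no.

Step 1: insert u at [3, 10, 11, 12] -> counters=[0,0,0,1,0,0,0,0,0,0,1,1,1]
Step 2: insert iq at [3, 7, 10, 11] -> counters=[0,0,0,2,0,0,0,1,0,0,2,2,1]
Step 3: insert cas at [2, 4, 6, 9] -> counters=[0,0,1,2,1,0,1,1,0,1,2,2,1]
Step 4: insert n at [4, 6, 9, 11] -> counters=[0,0,1,2,2,0,2,1,0,2,2,3,1]
Step 5: insert kc at [3, 6, 7, 10] -> counters=[0,0,1,3,2,0,3,2,0,2,3,3,1]
Step 6: insert lyf at [5, 6, 10, 12] -> counters=[0,0,1,3,2,1,4,2,0,2,4,3,2]
Step 7: insert z at [0, 4, 6, 12] -> counters=[1,0,1,3,3,1,5,2,0,2,4,3,3]
Step 8: insert u at [3, 10, 11, 12] -> counters=[1,0,1,4,3,1,5,2,0,2,5,4,4]
Step 9: insert z at [0, 4, 6, 12] -> counters=[2,0,1,4,4,1,6,2,0,2,5,4,5]
Step 10: insert iq at [3, 7, 10, 11] -> counters=[2,0,1,5,4,1,6,3,0,2,6,5,5]
Step 11: insert n at [4, 6, 9, 11] -> counters=[2,0,1,5,5,1,7,3,0,3,6,6,5]
Step 12: insert z at [0, 4, 6, 12] -> counters=[3,0,1,5,6,1,8,3,0,3,6,6,6]
Step 13: insert kc at [3, 6, 7, 10] -> counters=[3,0,1,6,6,1,9,4,0,3,7,6,6]
Step 14: insert cas at [2, 4, 6, 9] -> counters=[3,0,2,6,7,1,10,4,0,4,7,6,6]
Step 15: insert n at [4, 6, 9, 11] -> counters=[3,0,2,6,8,1,11,4,0,5,7,7,6]
Step 16: insert lyf at [5, 6, 10, 12] -> counters=[3,0,2,6,8,2,12,4,0,5,8,7,7]
Query cas: check counters[2]=2 counters[4]=8 counters[6]=12 counters[9]=5 -> maybe

Answer: maybe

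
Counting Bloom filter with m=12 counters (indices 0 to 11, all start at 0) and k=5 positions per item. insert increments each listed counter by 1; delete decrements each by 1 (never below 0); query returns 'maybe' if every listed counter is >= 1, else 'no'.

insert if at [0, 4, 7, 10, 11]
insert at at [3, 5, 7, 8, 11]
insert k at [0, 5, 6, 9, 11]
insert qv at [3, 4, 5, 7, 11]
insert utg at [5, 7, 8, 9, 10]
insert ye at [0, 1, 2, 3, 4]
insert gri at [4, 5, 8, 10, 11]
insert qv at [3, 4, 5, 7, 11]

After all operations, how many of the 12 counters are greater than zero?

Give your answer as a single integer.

Step 1: insert if at [0, 4, 7, 10, 11] -> counters=[1,0,0,0,1,0,0,1,0,0,1,1]
Step 2: insert at at [3, 5, 7, 8, 11] -> counters=[1,0,0,1,1,1,0,2,1,0,1,2]
Step 3: insert k at [0, 5, 6, 9, 11] -> counters=[2,0,0,1,1,2,1,2,1,1,1,3]
Step 4: insert qv at [3, 4, 5, 7, 11] -> counters=[2,0,0,2,2,3,1,3,1,1,1,4]
Step 5: insert utg at [5, 7, 8, 9, 10] -> counters=[2,0,0,2,2,4,1,4,2,2,2,4]
Step 6: insert ye at [0, 1, 2, 3, 4] -> counters=[3,1,1,3,3,4,1,4,2,2,2,4]
Step 7: insert gri at [4, 5, 8, 10, 11] -> counters=[3,1,1,3,4,5,1,4,3,2,3,5]
Step 8: insert qv at [3, 4, 5, 7, 11] -> counters=[3,1,1,4,5,6,1,5,3,2,3,6]
Final counters=[3,1,1,4,5,6,1,5,3,2,3,6] -> 12 nonzero

Answer: 12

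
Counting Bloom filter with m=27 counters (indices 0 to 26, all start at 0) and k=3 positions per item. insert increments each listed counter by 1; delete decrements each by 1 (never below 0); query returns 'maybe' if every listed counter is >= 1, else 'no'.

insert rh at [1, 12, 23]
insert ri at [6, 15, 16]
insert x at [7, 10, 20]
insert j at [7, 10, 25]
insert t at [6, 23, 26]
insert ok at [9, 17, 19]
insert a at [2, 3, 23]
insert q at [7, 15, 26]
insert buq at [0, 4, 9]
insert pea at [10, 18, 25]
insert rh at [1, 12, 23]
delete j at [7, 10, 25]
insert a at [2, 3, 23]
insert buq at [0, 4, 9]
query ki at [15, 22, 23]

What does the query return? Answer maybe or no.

Step 1: insert rh at [1, 12, 23] -> counters=[0,1,0,0,0,0,0,0,0,0,0,0,1,0,0,0,0,0,0,0,0,0,0,1,0,0,0]
Step 2: insert ri at [6, 15, 16] -> counters=[0,1,0,0,0,0,1,0,0,0,0,0,1,0,0,1,1,0,0,0,0,0,0,1,0,0,0]
Step 3: insert x at [7, 10, 20] -> counters=[0,1,0,0,0,0,1,1,0,0,1,0,1,0,0,1,1,0,0,0,1,0,0,1,0,0,0]
Step 4: insert j at [7, 10, 25] -> counters=[0,1,0,0,0,0,1,2,0,0,2,0,1,0,0,1,1,0,0,0,1,0,0,1,0,1,0]
Step 5: insert t at [6, 23, 26] -> counters=[0,1,0,0,0,0,2,2,0,0,2,0,1,0,0,1,1,0,0,0,1,0,0,2,0,1,1]
Step 6: insert ok at [9, 17, 19] -> counters=[0,1,0,0,0,0,2,2,0,1,2,0,1,0,0,1,1,1,0,1,1,0,0,2,0,1,1]
Step 7: insert a at [2, 3, 23] -> counters=[0,1,1,1,0,0,2,2,0,1,2,0,1,0,0,1,1,1,0,1,1,0,0,3,0,1,1]
Step 8: insert q at [7, 15, 26] -> counters=[0,1,1,1,0,0,2,3,0,1,2,0,1,0,0,2,1,1,0,1,1,0,0,3,0,1,2]
Step 9: insert buq at [0, 4, 9] -> counters=[1,1,1,1,1,0,2,3,0,2,2,0,1,0,0,2,1,1,0,1,1,0,0,3,0,1,2]
Step 10: insert pea at [10, 18, 25] -> counters=[1,1,1,1,1,0,2,3,0,2,3,0,1,0,0,2,1,1,1,1,1,0,0,3,0,2,2]
Step 11: insert rh at [1, 12, 23] -> counters=[1,2,1,1,1,0,2,3,0,2,3,0,2,0,0,2,1,1,1,1,1,0,0,4,0,2,2]
Step 12: delete j at [7, 10, 25] -> counters=[1,2,1,1,1,0,2,2,0,2,2,0,2,0,0,2,1,1,1,1,1,0,0,4,0,1,2]
Step 13: insert a at [2, 3, 23] -> counters=[1,2,2,2,1,0,2,2,0,2,2,0,2,0,0,2,1,1,1,1,1,0,0,5,0,1,2]
Step 14: insert buq at [0, 4, 9] -> counters=[2,2,2,2,2,0,2,2,0,3,2,0,2,0,0,2,1,1,1,1,1,0,0,5,0,1,2]
Query ki: check counters[15]=2 counters[22]=0 counters[23]=5 -> no

Answer: no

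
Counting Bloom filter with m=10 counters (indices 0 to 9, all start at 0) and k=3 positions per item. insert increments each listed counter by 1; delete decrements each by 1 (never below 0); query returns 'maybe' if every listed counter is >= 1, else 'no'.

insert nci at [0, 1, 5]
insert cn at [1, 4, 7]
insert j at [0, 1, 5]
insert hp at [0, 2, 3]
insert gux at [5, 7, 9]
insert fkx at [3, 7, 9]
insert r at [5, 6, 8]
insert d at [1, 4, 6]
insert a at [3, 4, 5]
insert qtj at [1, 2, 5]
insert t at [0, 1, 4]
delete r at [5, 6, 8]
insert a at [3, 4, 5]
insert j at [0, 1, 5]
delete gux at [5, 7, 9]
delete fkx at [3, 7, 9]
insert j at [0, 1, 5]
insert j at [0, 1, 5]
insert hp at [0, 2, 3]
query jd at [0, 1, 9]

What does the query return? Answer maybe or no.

Answer: no

Derivation:
Step 1: insert nci at [0, 1, 5] -> counters=[1,1,0,0,0,1,0,0,0,0]
Step 2: insert cn at [1, 4, 7] -> counters=[1,2,0,0,1,1,0,1,0,0]
Step 3: insert j at [0, 1, 5] -> counters=[2,3,0,0,1,2,0,1,0,0]
Step 4: insert hp at [0, 2, 3] -> counters=[3,3,1,1,1,2,0,1,0,0]
Step 5: insert gux at [5, 7, 9] -> counters=[3,3,1,1,1,3,0,2,0,1]
Step 6: insert fkx at [3, 7, 9] -> counters=[3,3,1,2,1,3,0,3,0,2]
Step 7: insert r at [5, 6, 8] -> counters=[3,3,1,2,1,4,1,3,1,2]
Step 8: insert d at [1, 4, 6] -> counters=[3,4,1,2,2,4,2,3,1,2]
Step 9: insert a at [3, 4, 5] -> counters=[3,4,1,3,3,5,2,3,1,2]
Step 10: insert qtj at [1, 2, 5] -> counters=[3,5,2,3,3,6,2,3,1,2]
Step 11: insert t at [0, 1, 4] -> counters=[4,6,2,3,4,6,2,3,1,2]
Step 12: delete r at [5, 6, 8] -> counters=[4,6,2,3,4,5,1,3,0,2]
Step 13: insert a at [3, 4, 5] -> counters=[4,6,2,4,5,6,1,3,0,2]
Step 14: insert j at [0, 1, 5] -> counters=[5,7,2,4,5,7,1,3,0,2]
Step 15: delete gux at [5, 7, 9] -> counters=[5,7,2,4,5,6,1,2,0,1]
Step 16: delete fkx at [3, 7, 9] -> counters=[5,7,2,3,5,6,1,1,0,0]
Step 17: insert j at [0, 1, 5] -> counters=[6,8,2,3,5,7,1,1,0,0]
Step 18: insert j at [0, 1, 5] -> counters=[7,9,2,3,5,8,1,1,0,0]
Step 19: insert hp at [0, 2, 3] -> counters=[8,9,3,4,5,8,1,1,0,0]
Query jd: check counters[0]=8 counters[1]=9 counters[9]=0 -> no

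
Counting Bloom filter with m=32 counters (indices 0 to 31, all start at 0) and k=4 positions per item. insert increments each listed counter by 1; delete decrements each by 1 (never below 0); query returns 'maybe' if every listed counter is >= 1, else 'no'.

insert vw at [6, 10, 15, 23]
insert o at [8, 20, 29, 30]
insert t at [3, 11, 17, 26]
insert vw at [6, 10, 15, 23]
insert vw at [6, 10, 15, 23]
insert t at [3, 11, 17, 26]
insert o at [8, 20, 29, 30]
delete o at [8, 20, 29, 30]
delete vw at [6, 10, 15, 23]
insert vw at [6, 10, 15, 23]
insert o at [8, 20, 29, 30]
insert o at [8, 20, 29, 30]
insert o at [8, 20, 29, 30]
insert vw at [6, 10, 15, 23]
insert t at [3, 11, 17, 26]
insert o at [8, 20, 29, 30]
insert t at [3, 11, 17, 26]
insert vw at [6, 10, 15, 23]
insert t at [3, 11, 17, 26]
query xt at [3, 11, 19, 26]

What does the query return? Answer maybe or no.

Answer: no

Derivation:
Step 1: insert vw at [6, 10, 15, 23] -> counters=[0,0,0,0,0,0,1,0,0,0,1,0,0,0,0,1,0,0,0,0,0,0,0,1,0,0,0,0,0,0,0,0]
Step 2: insert o at [8, 20, 29, 30] -> counters=[0,0,0,0,0,0,1,0,1,0,1,0,0,0,0,1,0,0,0,0,1,0,0,1,0,0,0,0,0,1,1,0]
Step 3: insert t at [3, 11, 17, 26] -> counters=[0,0,0,1,0,0,1,0,1,0,1,1,0,0,0,1,0,1,0,0,1,0,0,1,0,0,1,0,0,1,1,0]
Step 4: insert vw at [6, 10, 15, 23] -> counters=[0,0,0,1,0,0,2,0,1,0,2,1,0,0,0,2,0,1,0,0,1,0,0,2,0,0,1,0,0,1,1,0]
Step 5: insert vw at [6, 10, 15, 23] -> counters=[0,0,0,1,0,0,3,0,1,0,3,1,0,0,0,3,0,1,0,0,1,0,0,3,0,0,1,0,0,1,1,0]
Step 6: insert t at [3, 11, 17, 26] -> counters=[0,0,0,2,0,0,3,0,1,0,3,2,0,0,0,3,0,2,0,0,1,0,0,3,0,0,2,0,0,1,1,0]
Step 7: insert o at [8, 20, 29, 30] -> counters=[0,0,0,2,0,0,3,0,2,0,3,2,0,0,0,3,0,2,0,0,2,0,0,3,0,0,2,0,0,2,2,0]
Step 8: delete o at [8, 20, 29, 30] -> counters=[0,0,0,2,0,0,3,0,1,0,3,2,0,0,0,3,0,2,0,0,1,0,0,3,0,0,2,0,0,1,1,0]
Step 9: delete vw at [6, 10, 15, 23] -> counters=[0,0,0,2,0,0,2,0,1,0,2,2,0,0,0,2,0,2,0,0,1,0,0,2,0,0,2,0,0,1,1,0]
Step 10: insert vw at [6, 10, 15, 23] -> counters=[0,0,0,2,0,0,3,0,1,0,3,2,0,0,0,3,0,2,0,0,1,0,0,3,0,0,2,0,0,1,1,0]
Step 11: insert o at [8, 20, 29, 30] -> counters=[0,0,0,2,0,0,3,0,2,0,3,2,0,0,0,3,0,2,0,0,2,0,0,3,0,0,2,0,0,2,2,0]
Step 12: insert o at [8, 20, 29, 30] -> counters=[0,0,0,2,0,0,3,0,3,0,3,2,0,0,0,3,0,2,0,0,3,0,0,3,0,0,2,0,0,3,3,0]
Step 13: insert o at [8, 20, 29, 30] -> counters=[0,0,0,2,0,0,3,0,4,0,3,2,0,0,0,3,0,2,0,0,4,0,0,3,0,0,2,0,0,4,4,0]
Step 14: insert vw at [6, 10, 15, 23] -> counters=[0,0,0,2,0,0,4,0,4,0,4,2,0,0,0,4,0,2,0,0,4,0,0,4,0,0,2,0,0,4,4,0]
Step 15: insert t at [3, 11, 17, 26] -> counters=[0,0,0,3,0,0,4,0,4,0,4,3,0,0,0,4,0,3,0,0,4,0,0,4,0,0,3,0,0,4,4,0]
Step 16: insert o at [8, 20, 29, 30] -> counters=[0,0,0,3,0,0,4,0,5,0,4,3,0,0,0,4,0,3,0,0,5,0,0,4,0,0,3,0,0,5,5,0]
Step 17: insert t at [3, 11, 17, 26] -> counters=[0,0,0,4,0,0,4,0,5,0,4,4,0,0,0,4,0,4,0,0,5,0,0,4,0,0,4,0,0,5,5,0]
Step 18: insert vw at [6, 10, 15, 23] -> counters=[0,0,0,4,0,0,5,0,5,0,5,4,0,0,0,5,0,4,0,0,5,0,0,5,0,0,4,0,0,5,5,0]
Step 19: insert t at [3, 11, 17, 26] -> counters=[0,0,0,5,0,0,5,0,5,0,5,5,0,0,0,5,0,5,0,0,5,0,0,5,0,0,5,0,0,5,5,0]
Query xt: check counters[3]=5 counters[11]=5 counters[19]=0 counters[26]=5 -> no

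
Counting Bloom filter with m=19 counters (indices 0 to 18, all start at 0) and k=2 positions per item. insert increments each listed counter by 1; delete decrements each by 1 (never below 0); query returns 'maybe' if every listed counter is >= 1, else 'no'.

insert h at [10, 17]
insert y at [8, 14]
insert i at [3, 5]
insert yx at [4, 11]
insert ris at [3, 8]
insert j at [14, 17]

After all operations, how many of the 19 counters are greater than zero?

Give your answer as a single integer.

Answer: 8

Derivation:
Step 1: insert h at [10, 17] -> counters=[0,0,0,0,0,0,0,0,0,0,1,0,0,0,0,0,0,1,0]
Step 2: insert y at [8, 14] -> counters=[0,0,0,0,0,0,0,0,1,0,1,0,0,0,1,0,0,1,0]
Step 3: insert i at [3, 5] -> counters=[0,0,0,1,0,1,0,0,1,0,1,0,0,0,1,0,0,1,0]
Step 4: insert yx at [4, 11] -> counters=[0,0,0,1,1,1,0,0,1,0,1,1,0,0,1,0,0,1,0]
Step 5: insert ris at [3, 8] -> counters=[0,0,0,2,1,1,0,0,2,0,1,1,0,0,1,0,0,1,0]
Step 6: insert j at [14, 17] -> counters=[0,0,0,2,1,1,0,0,2,0,1,1,0,0,2,0,0,2,0]
Final counters=[0,0,0,2,1,1,0,0,2,0,1,1,0,0,2,0,0,2,0] -> 8 nonzero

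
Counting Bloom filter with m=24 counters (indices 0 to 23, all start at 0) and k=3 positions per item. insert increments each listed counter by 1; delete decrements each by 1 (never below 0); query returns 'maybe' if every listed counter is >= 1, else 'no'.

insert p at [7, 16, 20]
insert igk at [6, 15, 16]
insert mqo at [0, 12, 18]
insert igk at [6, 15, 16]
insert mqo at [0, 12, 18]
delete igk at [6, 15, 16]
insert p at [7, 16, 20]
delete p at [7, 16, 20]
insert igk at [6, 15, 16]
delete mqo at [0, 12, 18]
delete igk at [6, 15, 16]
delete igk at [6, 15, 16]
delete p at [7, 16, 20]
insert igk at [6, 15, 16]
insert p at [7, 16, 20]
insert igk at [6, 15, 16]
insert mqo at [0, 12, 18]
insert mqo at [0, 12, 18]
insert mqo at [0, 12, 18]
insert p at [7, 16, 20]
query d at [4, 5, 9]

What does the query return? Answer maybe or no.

Answer: no

Derivation:
Step 1: insert p at [7, 16, 20] -> counters=[0,0,0,0,0,0,0,1,0,0,0,0,0,0,0,0,1,0,0,0,1,0,0,0]
Step 2: insert igk at [6, 15, 16] -> counters=[0,0,0,0,0,0,1,1,0,0,0,0,0,0,0,1,2,0,0,0,1,0,0,0]
Step 3: insert mqo at [0, 12, 18] -> counters=[1,0,0,0,0,0,1,1,0,0,0,0,1,0,0,1,2,0,1,0,1,0,0,0]
Step 4: insert igk at [6, 15, 16] -> counters=[1,0,0,0,0,0,2,1,0,0,0,0,1,0,0,2,3,0,1,0,1,0,0,0]
Step 5: insert mqo at [0, 12, 18] -> counters=[2,0,0,0,0,0,2,1,0,0,0,0,2,0,0,2,3,0,2,0,1,0,0,0]
Step 6: delete igk at [6, 15, 16] -> counters=[2,0,0,0,0,0,1,1,0,0,0,0,2,0,0,1,2,0,2,0,1,0,0,0]
Step 7: insert p at [7, 16, 20] -> counters=[2,0,0,0,0,0,1,2,0,0,0,0,2,0,0,1,3,0,2,0,2,0,0,0]
Step 8: delete p at [7, 16, 20] -> counters=[2,0,0,0,0,0,1,1,0,0,0,0,2,0,0,1,2,0,2,0,1,0,0,0]
Step 9: insert igk at [6, 15, 16] -> counters=[2,0,0,0,0,0,2,1,0,0,0,0,2,0,0,2,3,0,2,0,1,0,0,0]
Step 10: delete mqo at [0, 12, 18] -> counters=[1,0,0,0,0,0,2,1,0,0,0,0,1,0,0,2,3,0,1,0,1,0,0,0]
Step 11: delete igk at [6, 15, 16] -> counters=[1,0,0,0,0,0,1,1,0,0,0,0,1,0,0,1,2,0,1,0,1,0,0,0]
Step 12: delete igk at [6, 15, 16] -> counters=[1,0,0,0,0,0,0,1,0,0,0,0,1,0,0,0,1,0,1,0,1,0,0,0]
Step 13: delete p at [7, 16, 20] -> counters=[1,0,0,0,0,0,0,0,0,0,0,0,1,0,0,0,0,0,1,0,0,0,0,0]
Step 14: insert igk at [6, 15, 16] -> counters=[1,0,0,0,0,0,1,0,0,0,0,0,1,0,0,1,1,0,1,0,0,0,0,0]
Step 15: insert p at [7, 16, 20] -> counters=[1,0,0,0,0,0,1,1,0,0,0,0,1,0,0,1,2,0,1,0,1,0,0,0]
Step 16: insert igk at [6, 15, 16] -> counters=[1,0,0,0,0,0,2,1,0,0,0,0,1,0,0,2,3,0,1,0,1,0,0,0]
Step 17: insert mqo at [0, 12, 18] -> counters=[2,0,0,0,0,0,2,1,0,0,0,0,2,0,0,2,3,0,2,0,1,0,0,0]
Step 18: insert mqo at [0, 12, 18] -> counters=[3,0,0,0,0,0,2,1,0,0,0,0,3,0,0,2,3,0,3,0,1,0,0,0]
Step 19: insert mqo at [0, 12, 18] -> counters=[4,0,0,0,0,0,2,1,0,0,0,0,4,0,0,2,3,0,4,0,1,0,0,0]
Step 20: insert p at [7, 16, 20] -> counters=[4,0,0,0,0,0,2,2,0,0,0,0,4,0,0,2,4,0,4,0,2,0,0,0]
Query d: check counters[4]=0 counters[5]=0 counters[9]=0 -> no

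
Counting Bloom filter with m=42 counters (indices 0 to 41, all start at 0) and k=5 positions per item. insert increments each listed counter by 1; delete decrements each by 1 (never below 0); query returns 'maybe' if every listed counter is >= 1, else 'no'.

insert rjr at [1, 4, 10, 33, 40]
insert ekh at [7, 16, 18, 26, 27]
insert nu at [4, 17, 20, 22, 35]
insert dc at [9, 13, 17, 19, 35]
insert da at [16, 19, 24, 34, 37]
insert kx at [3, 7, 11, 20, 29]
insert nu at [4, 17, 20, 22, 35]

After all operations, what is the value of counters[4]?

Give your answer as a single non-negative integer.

Answer: 3

Derivation:
Step 1: insert rjr at [1, 4, 10, 33, 40] -> counters=[0,1,0,0,1,0,0,0,0,0,1,0,0,0,0,0,0,0,0,0,0,0,0,0,0,0,0,0,0,0,0,0,0,1,0,0,0,0,0,0,1,0]
Step 2: insert ekh at [7, 16, 18, 26, 27] -> counters=[0,1,0,0,1,0,0,1,0,0,1,0,0,0,0,0,1,0,1,0,0,0,0,0,0,0,1,1,0,0,0,0,0,1,0,0,0,0,0,0,1,0]
Step 3: insert nu at [4, 17, 20, 22, 35] -> counters=[0,1,0,0,2,0,0,1,0,0,1,0,0,0,0,0,1,1,1,0,1,0,1,0,0,0,1,1,0,0,0,0,0,1,0,1,0,0,0,0,1,0]
Step 4: insert dc at [9, 13, 17, 19, 35] -> counters=[0,1,0,0,2,0,0,1,0,1,1,0,0,1,0,0,1,2,1,1,1,0,1,0,0,0,1,1,0,0,0,0,0,1,0,2,0,0,0,0,1,0]
Step 5: insert da at [16, 19, 24, 34, 37] -> counters=[0,1,0,0,2,0,0,1,0,1,1,0,0,1,0,0,2,2,1,2,1,0,1,0,1,0,1,1,0,0,0,0,0,1,1,2,0,1,0,0,1,0]
Step 6: insert kx at [3, 7, 11, 20, 29] -> counters=[0,1,0,1,2,0,0,2,0,1,1,1,0,1,0,0,2,2,1,2,2,0,1,0,1,0,1,1,0,1,0,0,0,1,1,2,0,1,0,0,1,0]
Step 7: insert nu at [4, 17, 20, 22, 35] -> counters=[0,1,0,1,3,0,0,2,0,1,1,1,0,1,0,0,2,3,1,2,3,0,2,0,1,0,1,1,0,1,0,0,0,1,1,3,0,1,0,0,1,0]
Final counters=[0,1,0,1,3,0,0,2,0,1,1,1,0,1,0,0,2,3,1,2,3,0,2,0,1,0,1,1,0,1,0,0,0,1,1,3,0,1,0,0,1,0] -> counters[4]=3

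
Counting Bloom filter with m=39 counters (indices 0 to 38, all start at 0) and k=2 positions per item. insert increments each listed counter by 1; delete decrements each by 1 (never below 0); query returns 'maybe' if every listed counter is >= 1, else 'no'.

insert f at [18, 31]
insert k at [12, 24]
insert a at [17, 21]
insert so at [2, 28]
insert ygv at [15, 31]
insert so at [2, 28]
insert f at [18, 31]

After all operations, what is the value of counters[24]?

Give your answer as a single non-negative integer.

Answer: 1

Derivation:
Step 1: insert f at [18, 31] -> counters=[0,0,0,0,0,0,0,0,0,0,0,0,0,0,0,0,0,0,1,0,0,0,0,0,0,0,0,0,0,0,0,1,0,0,0,0,0,0,0]
Step 2: insert k at [12, 24] -> counters=[0,0,0,0,0,0,0,0,0,0,0,0,1,0,0,0,0,0,1,0,0,0,0,0,1,0,0,0,0,0,0,1,0,0,0,0,0,0,0]
Step 3: insert a at [17, 21] -> counters=[0,0,0,0,0,0,0,0,0,0,0,0,1,0,0,0,0,1,1,0,0,1,0,0,1,0,0,0,0,0,0,1,0,0,0,0,0,0,0]
Step 4: insert so at [2, 28] -> counters=[0,0,1,0,0,0,0,0,0,0,0,0,1,0,0,0,0,1,1,0,0,1,0,0,1,0,0,0,1,0,0,1,0,0,0,0,0,0,0]
Step 5: insert ygv at [15, 31] -> counters=[0,0,1,0,0,0,0,0,0,0,0,0,1,0,0,1,0,1,1,0,0,1,0,0,1,0,0,0,1,0,0,2,0,0,0,0,0,0,0]
Step 6: insert so at [2, 28] -> counters=[0,0,2,0,0,0,0,0,0,0,0,0,1,0,0,1,0,1,1,0,0,1,0,0,1,0,0,0,2,0,0,2,0,0,0,0,0,0,0]
Step 7: insert f at [18, 31] -> counters=[0,0,2,0,0,0,0,0,0,0,0,0,1,0,0,1,0,1,2,0,0,1,0,0,1,0,0,0,2,0,0,3,0,0,0,0,0,0,0]
Final counters=[0,0,2,0,0,0,0,0,0,0,0,0,1,0,0,1,0,1,2,0,0,1,0,0,1,0,0,0,2,0,0,3,0,0,0,0,0,0,0] -> counters[24]=1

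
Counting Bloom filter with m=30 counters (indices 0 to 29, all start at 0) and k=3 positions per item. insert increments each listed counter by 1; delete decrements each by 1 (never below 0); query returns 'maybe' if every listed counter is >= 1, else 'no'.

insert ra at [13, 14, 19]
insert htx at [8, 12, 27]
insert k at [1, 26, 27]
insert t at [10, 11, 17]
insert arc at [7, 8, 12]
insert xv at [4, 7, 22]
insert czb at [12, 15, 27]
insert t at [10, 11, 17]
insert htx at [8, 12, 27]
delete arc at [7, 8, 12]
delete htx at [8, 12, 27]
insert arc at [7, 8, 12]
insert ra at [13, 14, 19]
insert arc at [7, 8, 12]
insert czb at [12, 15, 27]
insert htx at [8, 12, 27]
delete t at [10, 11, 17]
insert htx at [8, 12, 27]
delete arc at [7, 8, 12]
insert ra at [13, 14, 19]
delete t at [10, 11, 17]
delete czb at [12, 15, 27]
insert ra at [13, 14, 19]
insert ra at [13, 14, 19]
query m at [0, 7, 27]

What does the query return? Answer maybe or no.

Answer: no

Derivation:
Step 1: insert ra at [13, 14, 19] -> counters=[0,0,0,0,0,0,0,0,0,0,0,0,0,1,1,0,0,0,0,1,0,0,0,0,0,0,0,0,0,0]
Step 2: insert htx at [8, 12, 27] -> counters=[0,0,0,0,0,0,0,0,1,0,0,0,1,1,1,0,0,0,0,1,0,0,0,0,0,0,0,1,0,0]
Step 3: insert k at [1, 26, 27] -> counters=[0,1,0,0,0,0,0,0,1,0,0,0,1,1,1,0,0,0,0,1,0,0,0,0,0,0,1,2,0,0]
Step 4: insert t at [10, 11, 17] -> counters=[0,1,0,0,0,0,0,0,1,0,1,1,1,1,1,0,0,1,0,1,0,0,0,0,0,0,1,2,0,0]
Step 5: insert arc at [7, 8, 12] -> counters=[0,1,0,0,0,0,0,1,2,0,1,1,2,1,1,0,0,1,0,1,0,0,0,0,0,0,1,2,0,0]
Step 6: insert xv at [4, 7, 22] -> counters=[0,1,0,0,1,0,0,2,2,0,1,1,2,1,1,0,0,1,0,1,0,0,1,0,0,0,1,2,0,0]
Step 7: insert czb at [12, 15, 27] -> counters=[0,1,0,0,1,0,0,2,2,0,1,1,3,1,1,1,0,1,0,1,0,0,1,0,0,0,1,3,0,0]
Step 8: insert t at [10, 11, 17] -> counters=[0,1,0,0,1,0,0,2,2,0,2,2,3,1,1,1,0,2,0,1,0,0,1,0,0,0,1,3,0,0]
Step 9: insert htx at [8, 12, 27] -> counters=[0,1,0,0,1,0,0,2,3,0,2,2,4,1,1,1,0,2,0,1,0,0,1,0,0,0,1,4,0,0]
Step 10: delete arc at [7, 8, 12] -> counters=[0,1,0,0,1,0,0,1,2,0,2,2,3,1,1,1,0,2,0,1,0,0,1,0,0,0,1,4,0,0]
Step 11: delete htx at [8, 12, 27] -> counters=[0,1,0,0,1,0,0,1,1,0,2,2,2,1,1,1,0,2,0,1,0,0,1,0,0,0,1,3,0,0]
Step 12: insert arc at [7, 8, 12] -> counters=[0,1,0,0,1,0,0,2,2,0,2,2,3,1,1,1,0,2,0,1,0,0,1,0,0,0,1,3,0,0]
Step 13: insert ra at [13, 14, 19] -> counters=[0,1,0,0,1,0,0,2,2,0,2,2,3,2,2,1,0,2,0,2,0,0,1,0,0,0,1,3,0,0]
Step 14: insert arc at [7, 8, 12] -> counters=[0,1,0,0,1,0,0,3,3,0,2,2,4,2,2,1,0,2,0,2,0,0,1,0,0,0,1,3,0,0]
Step 15: insert czb at [12, 15, 27] -> counters=[0,1,0,0,1,0,0,3,3,0,2,2,5,2,2,2,0,2,0,2,0,0,1,0,0,0,1,4,0,0]
Step 16: insert htx at [8, 12, 27] -> counters=[0,1,0,0,1,0,0,3,4,0,2,2,6,2,2,2,0,2,0,2,0,0,1,0,0,0,1,5,0,0]
Step 17: delete t at [10, 11, 17] -> counters=[0,1,0,0,1,0,0,3,4,0,1,1,6,2,2,2,0,1,0,2,0,0,1,0,0,0,1,5,0,0]
Step 18: insert htx at [8, 12, 27] -> counters=[0,1,0,0,1,0,0,3,5,0,1,1,7,2,2,2,0,1,0,2,0,0,1,0,0,0,1,6,0,0]
Step 19: delete arc at [7, 8, 12] -> counters=[0,1,0,0,1,0,0,2,4,0,1,1,6,2,2,2,0,1,0,2,0,0,1,0,0,0,1,6,0,0]
Step 20: insert ra at [13, 14, 19] -> counters=[0,1,0,0,1,0,0,2,4,0,1,1,6,3,3,2,0,1,0,3,0,0,1,0,0,0,1,6,0,0]
Step 21: delete t at [10, 11, 17] -> counters=[0,1,0,0,1,0,0,2,4,0,0,0,6,3,3,2,0,0,0,3,0,0,1,0,0,0,1,6,0,0]
Step 22: delete czb at [12, 15, 27] -> counters=[0,1,0,0,1,0,0,2,4,0,0,0,5,3,3,1,0,0,0,3,0,0,1,0,0,0,1,5,0,0]
Step 23: insert ra at [13, 14, 19] -> counters=[0,1,0,0,1,0,0,2,4,0,0,0,5,4,4,1,0,0,0,4,0,0,1,0,0,0,1,5,0,0]
Step 24: insert ra at [13, 14, 19] -> counters=[0,1,0,0,1,0,0,2,4,0,0,0,5,5,5,1,0,0,0,5,0,0,1,0,0,0,1,5,0,0]
Query m: check counters[0]=0 counters[7]=2 counters[27]=5 -> no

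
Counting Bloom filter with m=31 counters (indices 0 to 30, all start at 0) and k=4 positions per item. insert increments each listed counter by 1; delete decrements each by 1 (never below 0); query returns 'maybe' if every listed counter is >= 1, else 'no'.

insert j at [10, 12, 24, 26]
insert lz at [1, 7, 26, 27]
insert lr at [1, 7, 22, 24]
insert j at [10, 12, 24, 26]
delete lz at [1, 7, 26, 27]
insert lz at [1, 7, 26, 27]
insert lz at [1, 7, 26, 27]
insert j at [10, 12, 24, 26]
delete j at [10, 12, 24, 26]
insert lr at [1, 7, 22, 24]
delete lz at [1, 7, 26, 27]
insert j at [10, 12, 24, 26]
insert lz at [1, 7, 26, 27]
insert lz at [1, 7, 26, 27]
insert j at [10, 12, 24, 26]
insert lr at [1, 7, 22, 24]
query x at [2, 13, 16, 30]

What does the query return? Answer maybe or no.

Answer: no

Derivation:
Step 1: insert j at [10, 12, 24, 26] -> counters=[0,0,0,0,0,0,0,0,0,0,1,0,1,0,0,0,0,0,0,0,0,0,0,0,1,0,1,0,0,0,0]
Step 2: insert lz at [1, 7, 26, 27] -> counters=[0,1,0,0,0,0,0,1,0,0,1,0,1,0,0,0,0,0,0,0,0,0,0,0,1,0,2,1,0,0,0]
Step 3: insert lr at [1, 7, 22, 24] -> counters=[0,2,0,0,0,0,0,2,0,0,1,0,1,0,0,0,0,0,0,0,0,0,1,0,2,0,2,1,0,0,0]
Step 4: insert j at [10, 12, 24, 26] -> counters=[0,2,0,0,0,0,0,2,0,0,2,0,2,0,0,0,0,0,0,0,0,0,1,0,3,0,3,1,0,0,0]
Step 5: delete lz at [1, 7, 26, 27] -> counters=[0,1,0,0,0,0,0,1,0,0,2,0,2,0,0,0,0,0,0,0,0,0,1,0,3,0,2,0,0,0,0]
Step 6: insert lz at [1, 7, 26, 27] -> counters=[0,2,0,0,0,0,0,2,0,0,2,0,2,0,0,0,0,0,0,0,0,0,1,0,3,0,3,1,0,0,0]
Step 7: insert lz at [1, 7, 26, 27] -> counters=[0,3,0,0,0,0,0,3,0,0,2,0,2,0,0,0,0,0,0,0,0,0,1,0,3,0,4,2,0,0,0]
Step 8: insert j at [10, 12, 24, 26] -> counters=[0,3,0,0,0,0,0,3,0,0,3,0,3,0,0,0,0,0,0,0,0,0,1,0,4,0,5,2,0,0,0]
Step 9: delete j at [10, 12, 24, 26] -> counters=[0,3,0,0,0,0,0,3,0,0,2,0,2,0,0,0,0,0,0,0,0,0,1,0,3,0,4,2,0,0,0]
Step 10: insert lr at [1, 7, 22, 24] -> counters=[0,4,0,0,0,0,0,4,0,0,2,0,2,0,0,0,0,0,0,0,0,0,2,0,4,0,4,2,0,0,0]
Step 11: delete lz at [1, 7, 26, 27] -> counters=[0,3,0,0,0,0,0,3,0,0,2,0,2,0,0,0,0,0,0,0,0,0,2,0,4,0,3,1,0,0,0]
Step 12: insert j at [10, 12, 24, 26] -> counters=[0,3,0,0,0,0,0,3,0,0,3,0,3,0,0,0,0,0,0,0,0,0,2,0,5,0,4,1,0,0,0]
Step 13: insert lz at [1, 7, 26, 27] -> counters=[0,4,0,0,0,0,0,4,0,0,3,0,3,0,0,0,0,0,0,0,0,0,2,0,5,0,5,2,0,0,0]
Step 14: insert lz at [1, 7, 26, 27] -> counters=[0,5,0,0,0,0,0,5,0,0,3,0,3,0,0,0,0,0,0,0,0,0,2,0,5,0,6,3,0,0,0]
Step 15: insert j at [10, 12, 24, 26] -> counters=[0,5,0,0,0,0,0,5,0,0,4,0,4,0,0,0,0,0,0,0,0,0,2,0,6,0,7,3,0,0,0]
Step 16: insert lr at [1, 7, 22, 24] -> counters=[0,6,0,0,0,0,0,6,0,0,4,0,4,0,0,0,0,0,0,0,0,0,3,0,7,0,7,3,0,0,0]
Query x: check counters[2]=0 counters[13]=0 counters[16]=0 counters[30]=0 -> no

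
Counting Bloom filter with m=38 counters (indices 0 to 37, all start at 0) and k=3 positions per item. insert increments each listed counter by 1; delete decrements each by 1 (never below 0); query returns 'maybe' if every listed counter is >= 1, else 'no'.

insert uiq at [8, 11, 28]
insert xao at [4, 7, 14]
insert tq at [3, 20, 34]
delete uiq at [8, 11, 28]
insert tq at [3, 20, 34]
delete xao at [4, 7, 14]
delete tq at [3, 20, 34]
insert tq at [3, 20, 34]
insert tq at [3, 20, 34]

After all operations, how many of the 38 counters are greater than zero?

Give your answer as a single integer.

Step 1: insert uiq at [8, 11, 28] -> counters=[0,0,0,0,0,0,0,0,1,0,0,1,0,0,0,0,0,0,0,0,0,0,0,0,0,0,0,0,1,0,0,0,0,0,0,0,0,0]
Step 2: insert xao at [4, 7, 14] -> counters=[0,0,0,0,1,0,0,1,1,0,0,1,0,0,1,0,0,0,0,0,0,0,0,0,0,0,0,0,1,0,0,0,0,0,0,0,0,0]
Step 3: insert tq at [3, 20, 34] -> counters=[0,0,0,1,1,0,0,1,1,0,0,1,0,0,1,0,0,0,0,0,1,0,0,0,0,0,0,0,1,0,0,0,0,0,1,0,0,0]
Step 4: delete uiq at [8, 11, 28] -> counters=[0,0,0,1,1,0,0,1,0,0,0,0,0,0,1,0,0,0,0,0,1,0,0,0,0,0,0,0,0,0,0,0,0,0,1,0,0,0]
Step 5: insert tq at [3, 20, 34] -> counters=[0,0,0,2,1,0,0,1,0,0,0,0,0,0,1,0,0,0,0,0,2,0,0,0,0,0,0,0,0,0,0,0,0,0,2,0,0,0]
Step 6: delete xao at [4, 7, 14] -> counters=[0,0,0,2,0,0,0,0,0,0,0,0,0,0,0,0,0,0,0,0,2,0,0,0,0,0,0,0,0,0,0,0,0,0,2,0,0,0]
Step 7: delete tq at [3, 20, 34] -> counters=[0,0,0,1,0,0,0,0,0,0,0,0,0,0,0,0,0,0,0,0,1,0,0,0,0,0,0,0,0,0,0,0,0,0,1,0,0,0]
Step 8: insert tq at [3, 20, 34] -> counters=[0,0,0,2,0,0,0,0,0,0,0,0,0,0,0,0,0,0,0,0,2,0,0,0,0,0,0,0,0,0,0,0,0,0,2,0,0,0]
Step 9: insert tq at [3, 20, 34] -> counters=[0,0,0,3,0,0,0,0,0,0,0,0,0,0,0,0,0,0,0,0,3,0,0,0,0,0,0,0,0,0,0,0,0,0,3,0,0,0]
Final counters=[0,0,0,3,0,0,0,0,0,0,0,0,0,0,0,0,0,0,0,0,3,0,0,0,0,0,0,0,0,0,0,0,0,0,3,0,0,0] -> 3 nonzero

Answer: 3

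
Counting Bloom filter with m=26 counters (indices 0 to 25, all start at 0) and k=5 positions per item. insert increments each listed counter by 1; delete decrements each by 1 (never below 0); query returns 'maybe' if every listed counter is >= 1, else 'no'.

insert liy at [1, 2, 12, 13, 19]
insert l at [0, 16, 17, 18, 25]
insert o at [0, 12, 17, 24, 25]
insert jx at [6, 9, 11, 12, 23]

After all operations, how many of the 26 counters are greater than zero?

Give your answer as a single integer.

Step 1: insert liy at [1, 2, 12, 13, 19] -> counters=[0,1,1,0,0,0,0,0,0,0,0,0,1,1,0,0,0,0,0,1,0,0,0,0,0,0]
Step 2: insert l at [0, 16, 17, 18, 25] -> counters=[1,1,1,0,0,0,0,0,0,0,0,0,1,1,0,0,1,1,1,1,0,0,0,0,0,1]
Step 3: insert o at [0, 12, 17, 24, 25] -> counters=[2,1,1,0,0,0,0,0,0,0,0,0,2,1,0,0,1,2,1,1,0,0,0,0,1,2]
Step 4: insert jx at [6, 9, 11, 12, 23] -> counters=[2,1,1,0,0,0,1,0,0,1,0,1,3,1,0,0,1,2,1,1,0,0,0,1,1,2]
Final counters=[2,1,1,0,0,0,1,0,0,1,0,1,3,1,0,0,1,2,1,1,0,0,0,1,1,2] -> 15 nonzero

Answer: 15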